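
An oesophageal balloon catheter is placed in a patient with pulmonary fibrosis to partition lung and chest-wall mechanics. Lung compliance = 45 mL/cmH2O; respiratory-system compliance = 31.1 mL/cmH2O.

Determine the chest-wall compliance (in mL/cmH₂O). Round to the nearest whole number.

101

1/Ccw = 1/Crs − 1/CL.
1/Ccw = 1/31.1 − 1/45 = 0.009932.
Ccw = 100.68 mL/cmH2O.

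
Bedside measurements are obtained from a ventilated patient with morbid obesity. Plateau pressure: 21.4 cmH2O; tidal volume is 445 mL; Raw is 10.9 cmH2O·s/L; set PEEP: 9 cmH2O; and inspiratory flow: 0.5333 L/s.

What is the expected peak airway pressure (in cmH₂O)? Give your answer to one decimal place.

PIP = Pplat + Raw × flow = 21.4 + 10.9 × 0.5333 = 21.4 + 5.813 = 27.213 cmH2O.

27.2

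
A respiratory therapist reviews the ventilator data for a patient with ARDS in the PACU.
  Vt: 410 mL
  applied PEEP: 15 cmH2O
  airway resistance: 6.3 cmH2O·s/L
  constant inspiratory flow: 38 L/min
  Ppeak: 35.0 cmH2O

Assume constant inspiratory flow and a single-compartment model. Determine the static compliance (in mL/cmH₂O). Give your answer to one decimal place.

25.6

Flow: 38 L/min ÷ 60 = 0.6333 L/s.
Equation of motion (constant flow): PIP = Vt/C + R·V̇ + PEEP.
Vt/C = PIP − R·V̇ − PEEP = 35.0 − 6.3×0.6333 − 15 = 35.0 − 3.99 − 15 = 16.01 cmH2O.
C = Vt / 16.01 = 410 / 16.01 = 25.609 mL/cmH2O.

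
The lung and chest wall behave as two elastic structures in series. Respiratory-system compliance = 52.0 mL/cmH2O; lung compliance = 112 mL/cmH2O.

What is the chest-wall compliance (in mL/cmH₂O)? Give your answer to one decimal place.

97.1

1/Ccw = 1/Crs − 1/CL.
1/Ccw = 1/52.0 − 1/112 = 0.0103.
Ccw = 97.087 mL/cmH2O.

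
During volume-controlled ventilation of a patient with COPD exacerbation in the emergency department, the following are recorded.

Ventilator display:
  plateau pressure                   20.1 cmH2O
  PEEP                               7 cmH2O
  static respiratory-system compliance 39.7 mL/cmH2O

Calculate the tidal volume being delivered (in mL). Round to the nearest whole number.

Vt = Cstat × (Pplat − PEEP) = 39.7 × (20.1 − 7) = 39.7 × 13.1 = 520.07 mL.

520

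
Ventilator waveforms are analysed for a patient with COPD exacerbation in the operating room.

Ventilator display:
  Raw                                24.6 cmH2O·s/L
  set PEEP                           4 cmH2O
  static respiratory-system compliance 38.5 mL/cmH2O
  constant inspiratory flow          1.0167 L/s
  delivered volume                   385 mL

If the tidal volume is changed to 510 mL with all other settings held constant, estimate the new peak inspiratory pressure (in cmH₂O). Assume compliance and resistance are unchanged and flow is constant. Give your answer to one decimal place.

42.3

PIP = Vt/C + R·V̇ + PEEP (constant-flow equation of motion).
Only the elastic term changes: ΔPIP = ΔVt / C = (510 − 385) / 38.5 = 3.247 cmH2O.
Original PIP = 385/38.5 + 24.6×1.0167 + 4 = 39.011 cmH2O; new PIP = 39.011 + (3.247) = 42.258 cmH2O.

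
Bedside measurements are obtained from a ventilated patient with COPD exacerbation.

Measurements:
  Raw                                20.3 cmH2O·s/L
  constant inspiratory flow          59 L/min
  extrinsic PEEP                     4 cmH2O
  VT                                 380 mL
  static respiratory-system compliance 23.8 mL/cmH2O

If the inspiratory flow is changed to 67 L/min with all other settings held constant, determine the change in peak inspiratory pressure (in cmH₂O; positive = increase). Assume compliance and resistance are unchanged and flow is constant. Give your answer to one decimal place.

2.7

Flow: 59 L/min ÷ 60 = 0.9833 L/s.
New flow: 67 L/min ÷ 60 = 1.1167 L/s.
PIP = Vt/C + R·V̇ + PEEP (constant-flow equation of motion).
Only the resistive term changes: ΔPIP = R × ΔV̇ = 20.3 × (1.1167 − 0.9833) = 20.3 × 0.1334 = 2.708 cmH2O.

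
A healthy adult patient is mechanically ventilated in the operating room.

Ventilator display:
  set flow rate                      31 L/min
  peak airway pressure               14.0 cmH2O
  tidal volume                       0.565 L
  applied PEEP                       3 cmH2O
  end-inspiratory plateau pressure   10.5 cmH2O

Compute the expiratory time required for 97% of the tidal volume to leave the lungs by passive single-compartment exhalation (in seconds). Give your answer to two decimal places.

1.79

Flow: 31 L/min ÷ 60 = 0.5167 L/s.
R = (PIP − Pplat)/V̇ = (14.0 − 10.5) / 0.5167 = 3.5/0.5167 = 6.774 cmH2O·s/L.
C = Vt/(Pplat − PEEP) = 565.0 / (10.5 − 3) = 565.0/7.5 = 75.333 mL/cmH2O.
τ = R × C = 6.774 × 0.07533 L/cmH2O = 0.5103 s.
t = −τ·ln(1 − 0.97) = −0.5103·ln(0.03) = 1.789 s.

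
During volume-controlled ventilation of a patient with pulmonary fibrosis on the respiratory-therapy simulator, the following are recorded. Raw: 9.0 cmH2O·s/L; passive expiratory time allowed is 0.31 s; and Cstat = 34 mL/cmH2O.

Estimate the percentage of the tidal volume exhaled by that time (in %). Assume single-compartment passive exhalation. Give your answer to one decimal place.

τ = R × C = 9.0 × 34 mL/cmH2O = 9.0 × 0.034 L/cmH2O = 0.306 s.
Passive exhalation: V(t)/V₀ = e^(−t/τ) = e^(−0.31/0.306) = 0.3631.
Fraction exhaled = 1 − 0.3631 = 0.6369 → 63.69%.

63.7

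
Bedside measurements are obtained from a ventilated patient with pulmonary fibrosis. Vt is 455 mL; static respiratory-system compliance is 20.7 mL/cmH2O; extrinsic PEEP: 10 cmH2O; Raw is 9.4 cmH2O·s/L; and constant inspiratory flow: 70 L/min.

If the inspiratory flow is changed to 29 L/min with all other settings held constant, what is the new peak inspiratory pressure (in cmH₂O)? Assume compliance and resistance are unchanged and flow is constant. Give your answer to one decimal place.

Flow: 70 L/min ÷ 60 = 1.1667 L/s.
New flow: 29 L/min ÷ 60 = 0.4833 L/s.
PIP = Vt/C + R·V̇ + PEEP (constant-flow equation of motion).
Only the resistive term changes: ΔPIP = R × ΔV̇ = 9.4 × (0.4833 − 1.1667) = 9.4 × -0.6834 = -6.424 cmH2O.
Original PIP = 455/20.7 + 9.4×1.1667 + 10 = 42.948 cmH2O; new PIP = 42.948 + (-6.424) = 36.524 cmH2O.

36.5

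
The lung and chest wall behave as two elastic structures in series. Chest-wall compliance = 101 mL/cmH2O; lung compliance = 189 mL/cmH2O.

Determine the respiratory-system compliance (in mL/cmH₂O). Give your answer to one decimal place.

65.8

Lung and chest wall are elastances in series: 1/Crs = 1/CL + 1/Ccw.
1/Crs = 1/189 + 1/101 = 0.01519.
Crs = 65.833 mL/cmH2O.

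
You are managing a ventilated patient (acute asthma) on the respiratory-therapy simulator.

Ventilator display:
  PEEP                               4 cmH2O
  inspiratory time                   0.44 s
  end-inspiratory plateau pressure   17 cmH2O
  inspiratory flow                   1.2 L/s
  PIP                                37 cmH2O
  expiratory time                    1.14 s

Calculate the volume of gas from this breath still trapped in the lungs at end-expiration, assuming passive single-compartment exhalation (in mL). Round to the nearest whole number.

Vt = flow × Ti = 1.2 L/s × 0.44 s × 1000 mL/L = 528.0 mL.
R = (PIP − Pplat)/V̇ = (37 − 17) / 1.2 = 20.0/1.2 = 16.667 cmH2O·s/L.
C = Vt/(Pplat − PEEP) = 528.0 / (17 − 4) = 528.0/13.0 = 40.615 mL/cmH2O.
τ = R × C = 16.667 × 0.04062 L/cmH2O = 0.677 s.
Fraction remaining = e^(−Te/τ) = e^(−1.14/0.677) = 0.1856.
Trapped volume = 528.0 × 0.1856 = 97.997 mL.

98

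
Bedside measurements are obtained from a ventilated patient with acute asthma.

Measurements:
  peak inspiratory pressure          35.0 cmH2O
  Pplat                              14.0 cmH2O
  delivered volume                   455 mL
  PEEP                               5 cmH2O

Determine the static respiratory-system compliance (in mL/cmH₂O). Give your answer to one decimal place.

Cstat = Vt / (Pplat − PEEP) = 455 / (14.0 − 5) = 455 / 9.0 = 50.556 mL/cmH2O.

50.6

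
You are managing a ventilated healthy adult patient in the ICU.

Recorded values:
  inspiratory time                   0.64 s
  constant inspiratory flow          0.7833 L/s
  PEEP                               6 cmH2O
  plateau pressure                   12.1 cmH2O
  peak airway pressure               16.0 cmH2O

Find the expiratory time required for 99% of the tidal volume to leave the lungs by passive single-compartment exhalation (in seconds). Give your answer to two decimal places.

Vt = flow × Ti = 0.7833 L/s × 0.64 s × 1000 mL/L = 501.31 mL.
R = (PIP − Pplat)/V̇ = (16.0 − 12.1) / 0.7833 = 3.9/0.7833 = 4.979 cmH2O·s/L.
C = Vt/(Pplat − PEEP) = 501.31 / (12.1 − 6) = 501.31/6.1 = 82.182 mL/cmH2O.
τ = R × C = 4.979 × 0.08218 L/cmH2O = 0.4092 s.
t = −τ·ln(1 − 0.99) = −0.4092·ln(0.01) = 1.884 s.

1.88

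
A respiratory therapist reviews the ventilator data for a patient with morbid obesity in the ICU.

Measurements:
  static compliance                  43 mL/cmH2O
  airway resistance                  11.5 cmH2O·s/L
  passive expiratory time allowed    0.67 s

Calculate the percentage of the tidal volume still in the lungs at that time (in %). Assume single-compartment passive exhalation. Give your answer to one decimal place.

τ = R × C = 11.5 × 43 mL/cmH2O = 11.5 × 0.043 L/cmH2O = 0.4945 s.
Passive exhalation: V(t)/V₀ = e^(−t/τ) = e^(−0.67/0.4945) = 0.258.
Fraction remaining = 0.258 → 25.8%.

25.8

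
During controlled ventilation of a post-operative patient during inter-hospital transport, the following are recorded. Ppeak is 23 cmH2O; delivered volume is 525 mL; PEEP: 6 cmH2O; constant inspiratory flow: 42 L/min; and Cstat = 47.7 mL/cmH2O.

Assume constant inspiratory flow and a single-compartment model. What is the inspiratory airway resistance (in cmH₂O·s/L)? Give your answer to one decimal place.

8.6

Flow: 42 L/min ÷ 60 = 0.7 L/s.
Equation of motion (constant flow): PIP = Vt/C + R·V̇ + PEEP.
R·V̇ = PIP − Vt/C − PEEP = 23 − 525/47.7 − 6 = 23 − 11.006 − 6 = 5.994 cmH2O.
R = 5.994 / 0.7 = 8.563 cmH2O·s/L.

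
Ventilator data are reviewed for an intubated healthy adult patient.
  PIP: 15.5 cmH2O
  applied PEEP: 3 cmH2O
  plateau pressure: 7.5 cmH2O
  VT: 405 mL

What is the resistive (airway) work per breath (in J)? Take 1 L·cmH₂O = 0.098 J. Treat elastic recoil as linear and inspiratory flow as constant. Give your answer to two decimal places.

0.32

With constant inspiratory flow the resistive pressure is constant at PIP − Pplat = 15.5 − 7.5 = 8.0 cmH2O, so resistive work = 8.0 × 0.405 = 3.24 L·cmH2O.
× 0.098 J/(L·cmH2O) → 0.3175 J.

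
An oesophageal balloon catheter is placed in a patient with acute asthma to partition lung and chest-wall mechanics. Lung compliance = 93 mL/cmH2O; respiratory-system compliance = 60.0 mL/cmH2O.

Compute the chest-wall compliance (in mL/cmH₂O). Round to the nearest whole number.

1/Ccw = 1/Crs − 1/CL.
1/Ccw = 1/60.0 − 1/93 = 0.005914.
Ccw = 169.09 mL/cmH2O.

169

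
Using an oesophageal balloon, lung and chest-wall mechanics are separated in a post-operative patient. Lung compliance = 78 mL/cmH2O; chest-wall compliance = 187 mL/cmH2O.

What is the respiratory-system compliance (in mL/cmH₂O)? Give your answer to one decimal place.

55.0

Lung and chest wall are elastances in series: 1/Crs = 1/CL + 1/Ccw.
1/Crs = 1/78 + 1/187 = 0.01817.
Crs = 55.036 mL/cmH2O.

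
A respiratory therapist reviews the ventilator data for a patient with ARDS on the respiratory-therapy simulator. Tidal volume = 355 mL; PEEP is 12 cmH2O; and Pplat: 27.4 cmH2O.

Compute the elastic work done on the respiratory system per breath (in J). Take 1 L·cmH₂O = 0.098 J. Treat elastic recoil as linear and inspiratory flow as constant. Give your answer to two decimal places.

0.27

Elastic work ≈ ½ × (Pplat − PEEP) × Vt = 0.5 × (27.4 − 12) × 0.355 L = 0.5 × 15.4 × 0.355 = 2.734 L·cmH2O.
× 0.098 J/(L·cmH2O) → 0.2679 J.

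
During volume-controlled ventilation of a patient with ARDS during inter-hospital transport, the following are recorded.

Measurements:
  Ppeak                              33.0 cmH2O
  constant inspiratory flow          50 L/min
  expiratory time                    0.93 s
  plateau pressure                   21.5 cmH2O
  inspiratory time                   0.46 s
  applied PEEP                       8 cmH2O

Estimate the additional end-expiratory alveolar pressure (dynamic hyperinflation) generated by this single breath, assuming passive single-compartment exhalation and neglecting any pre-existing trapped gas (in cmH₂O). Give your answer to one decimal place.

Flow: 50 L/min ÷ 60 = 0.8333 L/s.
Vt = flow × Ti = 0.8333 L/s × 0.46 s × 1000 mL/L = 383.32 mL.
R = (PIP − Pplat)/V̇ = (33.0 − 21.5) / 0.8333 = 11.5/0.8333 = 13.801 cmH2O·s/L.
C = Vt/(Pplat − PEEP) = 383.32 / (21.5 − 8) = 383.32/13.5 = 28.394 mL/cmH2O.
τ = R × C = 13.801 × 0.02839 L/cmH2O = 0.3918 s.
Fraction remaining = e^(−Te/τ) = e^(−0.93/0.3918) = 0.09314; trapped volume = 383.32 × 0.09314 = 35.702 mL.
Additional alveolar pressure from trapping ≈ V_trapped / C = 35.702 / 28.394 = 1.257 cmH2O.

1.3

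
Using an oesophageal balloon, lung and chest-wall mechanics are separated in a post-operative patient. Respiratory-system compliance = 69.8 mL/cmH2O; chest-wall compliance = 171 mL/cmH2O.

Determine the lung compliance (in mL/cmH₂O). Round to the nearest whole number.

1/CL = 1/Crs − 1/Ccw.
1/CL = 1/69.8 − 1/171 = 0.008479.
CL = 117.94 mL/cmH2O.

118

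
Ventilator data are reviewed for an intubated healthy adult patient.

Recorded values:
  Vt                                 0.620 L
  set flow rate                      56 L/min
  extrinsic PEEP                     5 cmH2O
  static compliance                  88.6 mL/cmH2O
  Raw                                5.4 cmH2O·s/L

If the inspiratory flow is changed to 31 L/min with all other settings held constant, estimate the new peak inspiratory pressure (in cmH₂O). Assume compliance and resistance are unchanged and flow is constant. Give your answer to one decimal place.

14.8

Flow: 56 L/min ÷ 60 = 0.9333 L/s.
New flow: 31 L/min ÷ 60 = 0.5167 L/s.
PIP = Vt/C + R·V̇ + PEEP (constant-flow equation of motion).
Only the resistive term changes: ΔPIP = R × ΔV̇ = 5.4 × (0.5167 − 0.9333) = 5.4 × -0.4166 = -2.25 cmH2O.
Original PIP = 620/88.6 + 5.4×0.9333 + 5 = 17.038 cmH2O; new PIP = 17.038 + (-2.25) = 14.788 cmH2O.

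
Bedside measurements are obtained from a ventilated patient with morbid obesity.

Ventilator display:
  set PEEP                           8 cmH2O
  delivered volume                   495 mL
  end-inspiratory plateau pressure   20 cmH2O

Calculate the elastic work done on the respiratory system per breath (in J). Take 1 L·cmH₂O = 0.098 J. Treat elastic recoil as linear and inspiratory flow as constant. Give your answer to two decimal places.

Elastic work ≈ ½ × (Pplat − PEEP) × Vt = 0.5 × (20 − 8) × 0.495 L = 0.5 × 12.0 × 0.495 = 2.97 L·cmH2O.
× 0.098 J/(L·cmH2O) → 0.2911 J.

0.29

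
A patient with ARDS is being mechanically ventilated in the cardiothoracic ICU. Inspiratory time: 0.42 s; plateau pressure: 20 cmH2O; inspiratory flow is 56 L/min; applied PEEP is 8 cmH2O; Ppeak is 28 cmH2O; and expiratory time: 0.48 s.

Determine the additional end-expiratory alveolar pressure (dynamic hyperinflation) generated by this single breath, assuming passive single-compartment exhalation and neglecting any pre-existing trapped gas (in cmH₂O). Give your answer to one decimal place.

Flow: 56 L/min ÷ 60 = 0.9333 L/s.
Vt = flow × Ti = 0.9333 L/s × 0.42 s × 1000 mL/L = 391.99 mL.
R = (PIP − Pplat)/V̇ = (28 − 20) / 0.9333 = 8.0/0.9333 = 8.572 cmH2O·s/L.
C = Vt/(Pplat − PEEP) = 391.99 / (20 − 8) = 391.99/12.0 = 32.666 mL/cmH2O.
τ = R × C = 8.572 × 0.03267 L/cmH2O = 0.28 s.
Fraction remaining = e^(−Te/τ) = e^(−0.48/0.28) = 0.1801; trapped volume = 391.99 × 0.1801 = 70.597 mL.
Additional alveolar pressure from trapping ≈ V_trapped / C = 70.597 / 32.666 = 2.161 cmH2O.

2.2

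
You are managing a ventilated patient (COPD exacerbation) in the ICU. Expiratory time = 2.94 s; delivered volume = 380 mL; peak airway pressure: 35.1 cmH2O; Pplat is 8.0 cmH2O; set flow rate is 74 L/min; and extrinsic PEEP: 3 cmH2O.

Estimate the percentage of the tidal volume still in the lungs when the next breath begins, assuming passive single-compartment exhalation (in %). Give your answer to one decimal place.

Flow: 74 L/min ÷ 60 = 1.2333 L/s.
R = (PIP − Pplat)/V̇ = (35.1 − 8.0) / 1.2333 = 27.1/1.2333 = 21.974 cmH2O·s/L.
C = Vt/(Pplat − PEEP) = 380.0 / (8.0 − 3) = 380.0/5.0 = 76.0 mL/cmH2O.
τ = R × C = 21.974 × 0.076 L/cmH2O = 1.67 s.
Fraction remaining at end-expiration = e^(−Te/τ) = e^(−2.94/1.67) = 0.172 → 17.2%.

17.2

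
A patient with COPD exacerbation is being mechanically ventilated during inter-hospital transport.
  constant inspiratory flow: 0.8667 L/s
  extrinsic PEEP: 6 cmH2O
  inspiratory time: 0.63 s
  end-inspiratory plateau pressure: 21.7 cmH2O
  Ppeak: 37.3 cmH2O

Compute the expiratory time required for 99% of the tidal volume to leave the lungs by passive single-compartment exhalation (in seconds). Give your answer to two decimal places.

Vt = flow × Ti = 0.8667 L/s × 0.63 s × 1000 mL/L = 546.02 mL.
R = (PIP − Pplat)/V̇ = (37.3 − 21.7) / 0.8667 = 15.6/0.8667 = 17.999 cmH2O·s/L.
C = Vt/(Pplat − PEEP) = 546.02 / (21.7 − 6) = 546.02/15.7 = 34.778 mL/cmH2O.
τ = R × C = 17.999 × 0.03478 L/cmH2O = 0.626 s.
t = −τ·ln(1 − 0.99) = −0.626·ln(0.01) = 2.883 s.

2.88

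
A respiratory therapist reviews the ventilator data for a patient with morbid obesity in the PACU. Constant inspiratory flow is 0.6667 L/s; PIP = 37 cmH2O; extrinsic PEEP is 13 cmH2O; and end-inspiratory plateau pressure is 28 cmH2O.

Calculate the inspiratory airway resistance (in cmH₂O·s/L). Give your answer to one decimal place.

13.5

Raw = (PIP − Pplat) / flow = (37 − 28) / 0.6667 = 9.0 / 0.6667 = 13.499 cmH2O·s/L.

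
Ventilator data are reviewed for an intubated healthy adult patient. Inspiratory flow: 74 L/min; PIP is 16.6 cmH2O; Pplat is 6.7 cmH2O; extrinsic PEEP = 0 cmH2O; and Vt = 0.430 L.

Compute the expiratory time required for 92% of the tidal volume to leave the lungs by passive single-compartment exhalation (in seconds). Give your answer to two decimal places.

1.30

Flow: 74 L/min ÷ 60 = 1.2333 L/s.
R = (PIP − Pplat)/V̇ = (16.6 − 6.7) / 1.2333 = 9.9/1.2333 = 8.027 cmH2O·s/L.
C = Vt/(Pplat − PEEP) = 430.0 / (6.7 − 0) = 430.0/6.7 = 64.179 mL/cmH2O.
τ = R × C = 8.027 × 0.06418 L/cmH2O = 0.5152 s.
t = −τ·ln(1 − 0.92) = −0.5152·ln(0.08) = 1.301 s.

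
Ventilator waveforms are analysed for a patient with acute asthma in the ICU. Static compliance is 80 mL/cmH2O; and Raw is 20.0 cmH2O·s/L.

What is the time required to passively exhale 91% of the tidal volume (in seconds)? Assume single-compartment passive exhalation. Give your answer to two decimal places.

τ = R × C = 20.0 × 80 mL/cmH2O = 20.0 × 0.080 L/cmH2O = 1.6 s.
Exhaled fraction f = 1 − e^(−t/τ) → t = −τ·ln(1 − f) = −1.6·ln(0.09) = 3.853 s.

3.85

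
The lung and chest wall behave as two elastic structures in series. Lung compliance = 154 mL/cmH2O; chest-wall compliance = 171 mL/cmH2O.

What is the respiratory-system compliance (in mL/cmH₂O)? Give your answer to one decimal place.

Lung and chest wall are elastances in series: 1/Crs = 1/CL + 1/Ccw.
1/Crs = 1/154 + 1/171 = 0.01234.
Crs = 81.037 mL/cmH2O.

81.0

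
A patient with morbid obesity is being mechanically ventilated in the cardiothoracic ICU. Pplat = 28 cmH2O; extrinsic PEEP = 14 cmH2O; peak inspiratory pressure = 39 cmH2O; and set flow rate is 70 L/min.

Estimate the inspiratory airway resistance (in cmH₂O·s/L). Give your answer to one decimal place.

Flow: 70 L/min ÷ 60 = 1.1667 L/s.
Raw = (PIP − Pplat) / flow = (39 − 28) / 1.1667 = 11.0 / 1.1667 = 9.428 cmH2O·s/L.

9.4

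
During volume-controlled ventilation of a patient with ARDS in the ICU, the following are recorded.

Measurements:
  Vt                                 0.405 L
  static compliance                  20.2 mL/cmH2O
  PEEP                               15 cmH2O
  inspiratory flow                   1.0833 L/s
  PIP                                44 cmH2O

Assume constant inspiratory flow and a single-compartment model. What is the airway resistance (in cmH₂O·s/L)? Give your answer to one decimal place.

8.3

Equation of motion (constant flow): PIP = Vt/C + R·V̇ + PEEP.
R·V̇ = PIP − Vt/C − PEEP = 44 − 405/20.2 − 15 = 44 − 20.05 − 15 = 8.95 cmH2O.
R = 8.95 / 1.0833 = 8.262 cmH2O·s/L.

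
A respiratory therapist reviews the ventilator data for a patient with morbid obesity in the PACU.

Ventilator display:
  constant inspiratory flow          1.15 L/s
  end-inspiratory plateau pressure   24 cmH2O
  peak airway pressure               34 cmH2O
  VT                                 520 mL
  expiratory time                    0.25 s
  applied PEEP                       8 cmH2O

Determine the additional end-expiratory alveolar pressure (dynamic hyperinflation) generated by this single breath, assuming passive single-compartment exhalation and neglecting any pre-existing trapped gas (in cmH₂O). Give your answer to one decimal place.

6.6

R = (PIP − Pplat)/V̇ = (34 − 24) / 1.15 = 10.0/1.15 = 8.696 cmH2O·s/L.
C = Vt/(Pplat − PEEP) = 520.0 / (24 − 8) = 520.0/16.0 = 32.5 mL/cmH2O.
τ = R × C = 8.696 × 0.0325 L/cmH2O = 0.2826 s.
Fraction remaining = e^(−Te/τ) = e^(−0.25/0.2826) = 0.4129; trapped volume = 520.0 × 0.4129 = 214.71 mL.
Additional alveolar pressure from trapping ≈ V_trapped / C = 214.71 / 32.5 = 6.606 cmH2O.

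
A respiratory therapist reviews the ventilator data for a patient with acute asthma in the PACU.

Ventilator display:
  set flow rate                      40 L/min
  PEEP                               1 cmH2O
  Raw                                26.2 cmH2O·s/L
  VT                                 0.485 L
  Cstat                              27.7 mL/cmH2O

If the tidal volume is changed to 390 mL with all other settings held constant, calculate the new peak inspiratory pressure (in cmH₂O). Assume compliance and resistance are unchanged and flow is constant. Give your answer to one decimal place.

32.5

Flow: 40 L/min ÷ 60 = 0.6667 L/s.
PIP = Vt/C + R·V̇ + PEEP (constant-flow equation of motion).
Only the elastic term changes: ΔPIP = ΔVt / C = (390 − 485) / 27.7 = -3.43 cmH2O.
Original PIP = 485/27.7 + 26.2×0.6667 + 1 = 35.977 cmH2O; new PIP = 35.977 + (-3.43) = 32.547 cmH2O.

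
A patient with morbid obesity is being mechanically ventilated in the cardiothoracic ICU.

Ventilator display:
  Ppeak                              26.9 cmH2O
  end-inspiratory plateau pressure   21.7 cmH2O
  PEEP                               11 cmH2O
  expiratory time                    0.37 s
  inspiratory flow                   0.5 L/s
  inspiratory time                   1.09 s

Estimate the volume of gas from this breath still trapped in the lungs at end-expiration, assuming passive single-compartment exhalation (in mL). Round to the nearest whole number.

271

Vt = flow × Ti = 0.5 L/s × 1.09 s × 1000 mL/L = 545.0 mL.
R = (PIP − Pplat)/V̇ = (26.9 − 21.7) / 0.5 = 5.2/0.5 = 10.4 cmH2O·s/L.
C = Vt/(Pplat − PEEP) = 545.0 / (21.7 − 11) = 545.0/10.7 = 50.935 mL/cmH2O.
τ = R × C = 10.4 × 0.05094 L/cmH2O = 0.5298 s.
Fraction remaining = e^(−Te/τ) = e^(−0.37/0.5298) = 0.4974.
Trapped volume = 545.0 × 0.4974 = 271.08 mL.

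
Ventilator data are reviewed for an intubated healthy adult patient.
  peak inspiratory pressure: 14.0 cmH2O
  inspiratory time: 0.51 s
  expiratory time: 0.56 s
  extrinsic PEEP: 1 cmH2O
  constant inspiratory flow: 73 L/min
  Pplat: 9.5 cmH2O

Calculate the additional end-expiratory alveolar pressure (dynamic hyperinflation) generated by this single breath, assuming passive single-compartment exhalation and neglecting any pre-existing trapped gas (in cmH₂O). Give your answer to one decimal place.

Flow: 73 L/min ÷ 60 = 1.2167 L/s.
Vt = flow × Ti = 1.2167 L/s × 0.51 s × 1000 mL/L = 620.52 mL.
R = (PIP − Pplat)/V̇ = (14.0 − 9.5) / 1.2167 = 4.5/1.2167 = 3.699 cmH2O·s/L.
C = Vt/(Pplat − PEEP) = 620.52 / (9.5 − 1) = 620.52/8.5 = 73.002 mL/cmH2O.
τ = R × C = 3.699 × 0.073 L/cmH2O = 0.27 s.
Fraction remaining = e^(−Te/τ) = e^(−0.56/0.27) = 0.1257; trapped volume = 620.52 × 0.1257 = 77.999 mL.
Additional alveolar pressure from trapping ≈ V_trapped / C = 77.999 / 73.002 = 1.068 cmH2O.

1.1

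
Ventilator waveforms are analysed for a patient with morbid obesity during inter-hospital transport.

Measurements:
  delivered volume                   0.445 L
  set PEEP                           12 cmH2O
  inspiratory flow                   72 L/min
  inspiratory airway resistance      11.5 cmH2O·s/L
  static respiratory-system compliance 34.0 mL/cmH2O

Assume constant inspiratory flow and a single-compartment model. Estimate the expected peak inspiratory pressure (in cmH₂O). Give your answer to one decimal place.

Flow: 72 L/min ÷ 60 = 1.2 L/s.
Equation of motion (constant flow): PIP = Vt/C + R·V̇ + PEEP.
PIP = 445/34.0 + 11.5×1.2 + 12 = 13.088 + 13.8 + 12 = 38.888 cmH2O.

38.9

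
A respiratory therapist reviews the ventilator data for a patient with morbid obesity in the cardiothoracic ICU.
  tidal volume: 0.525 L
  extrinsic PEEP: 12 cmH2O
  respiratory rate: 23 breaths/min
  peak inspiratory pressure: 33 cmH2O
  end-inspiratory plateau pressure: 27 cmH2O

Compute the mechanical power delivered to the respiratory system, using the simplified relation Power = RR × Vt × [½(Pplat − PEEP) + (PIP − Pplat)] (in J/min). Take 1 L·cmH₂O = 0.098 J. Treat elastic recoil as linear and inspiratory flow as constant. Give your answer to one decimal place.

16.0

Per-breath work = Vt × [½(Pplat−PEEP) + (PIP−Pplat)] = 0.525 × [0.5×15.0 + 6.0] = 0.525 × 13.5 = 7.088 L·cmH2O.
Power = 23 × 7.088 = 163.02 L·cmH2O/min.
× 0.098 J/(L·cmH2O) → 15.976 J/min.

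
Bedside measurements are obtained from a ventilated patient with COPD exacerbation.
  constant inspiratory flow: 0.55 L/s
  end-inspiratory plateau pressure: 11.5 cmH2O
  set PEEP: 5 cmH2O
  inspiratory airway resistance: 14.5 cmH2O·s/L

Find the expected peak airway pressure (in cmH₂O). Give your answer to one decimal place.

PIP = Pplat + Raw × flow = 11.5 + 14.5 × 0.55 = 11.5 + 7.975 = 19.475 cmH2O.

19.5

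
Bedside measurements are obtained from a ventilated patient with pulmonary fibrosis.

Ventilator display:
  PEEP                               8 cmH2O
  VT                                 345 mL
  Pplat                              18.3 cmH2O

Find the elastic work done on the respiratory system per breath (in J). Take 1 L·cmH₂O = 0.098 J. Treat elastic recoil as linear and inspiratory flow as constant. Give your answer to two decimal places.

Elastic work ≈ ½ × (Pplat − PEEP) × Vt = 0.5 × (18.3 − 8) × 0.345 L = 0.5 × 10.3 × 0.345 = 1.777 L·cmH2O.
× 0.098 J/(L·cmH2O) → 0.1741 J.

0.17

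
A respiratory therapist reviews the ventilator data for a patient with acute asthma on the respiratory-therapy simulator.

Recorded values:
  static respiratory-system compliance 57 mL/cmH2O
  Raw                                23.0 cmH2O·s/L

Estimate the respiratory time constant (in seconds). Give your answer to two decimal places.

1.31

τ = R × C = 23.0 × 57 mL/cmH2O = 23.0 × 0.057 L/cmH2O = 1.311 s.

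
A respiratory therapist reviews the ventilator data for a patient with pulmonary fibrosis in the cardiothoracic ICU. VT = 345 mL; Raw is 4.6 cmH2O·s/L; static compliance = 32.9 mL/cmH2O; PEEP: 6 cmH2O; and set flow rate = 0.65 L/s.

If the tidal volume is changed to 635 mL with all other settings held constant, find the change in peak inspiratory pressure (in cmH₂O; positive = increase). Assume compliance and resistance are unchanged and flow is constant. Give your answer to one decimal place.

PIP = Vt/C + R·V̇ + PEEP (constant-flow equation of motion).
Only the elastic term changes: ΔPIP = ΔVt / C = (635 − 345) / 32.9 = 8.815 cmH2O.

8.8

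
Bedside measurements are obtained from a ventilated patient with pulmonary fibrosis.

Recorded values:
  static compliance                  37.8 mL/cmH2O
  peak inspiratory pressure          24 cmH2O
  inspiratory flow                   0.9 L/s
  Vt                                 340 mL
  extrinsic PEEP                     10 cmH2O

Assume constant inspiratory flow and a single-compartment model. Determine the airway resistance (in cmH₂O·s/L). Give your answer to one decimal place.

5.6

Equation of motion (constant flow): PIP = Vt/C + R·V̇ + PEEP.
R·V̇ = PIP − Vt/C − PEEP = 24 − 340/37.8 − 10 = 24 − 8.995 − 10 = 5.005 cmH2O.
R = 5.005 / 0.9 = 5.561 cmH2O·s/L.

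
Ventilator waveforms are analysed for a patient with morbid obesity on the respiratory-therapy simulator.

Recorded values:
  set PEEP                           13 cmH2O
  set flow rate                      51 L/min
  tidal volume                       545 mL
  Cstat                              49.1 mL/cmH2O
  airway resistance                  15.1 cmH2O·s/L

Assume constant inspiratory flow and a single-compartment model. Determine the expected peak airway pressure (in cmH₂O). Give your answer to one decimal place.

36.9

Flow: 51 L/min ÷ 60 = 0.85 L/s.
Equation of motion (constant flow): PIP = Vt/C + R·V̇ + PEEP.
PIP = 545/49.1 + 15.1×0.85 + 13 = 11.1 + 12.835 + 13 = 36.935 cmH2O.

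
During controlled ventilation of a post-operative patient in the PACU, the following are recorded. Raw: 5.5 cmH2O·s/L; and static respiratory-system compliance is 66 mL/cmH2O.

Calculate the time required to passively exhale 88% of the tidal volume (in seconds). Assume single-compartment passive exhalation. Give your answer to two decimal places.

0.77

τ = R × C = 5.5 × 66 mL/cmH2O = 5.5 × 0.066 L/cmH2O = 0.363 s.
Exhaled fraction f = 1 − e^(−t/τ) → t = −τ·ln(1 − f) = −0.363·ln(0.12) = 0.7697 s.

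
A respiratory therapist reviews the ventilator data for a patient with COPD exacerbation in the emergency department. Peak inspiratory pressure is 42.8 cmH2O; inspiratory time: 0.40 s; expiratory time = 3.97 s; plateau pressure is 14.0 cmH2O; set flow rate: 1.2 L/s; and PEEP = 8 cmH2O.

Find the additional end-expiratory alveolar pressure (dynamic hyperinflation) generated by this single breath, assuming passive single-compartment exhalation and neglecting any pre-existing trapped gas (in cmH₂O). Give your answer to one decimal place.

Vt = flow × Ti = 1.2 L/s × 0.40 s × 1000 mL/L = 480.0 mL.
R = (PIP − Pplat)/V̇ = (42.8 − 14.0) / 1.2 = 28.8/1.2 = 24.0 cmH2O·s/L.
C = Vt/(Pplat − PEEP) = 480.0 / (14.0 − 8) = 480.0/6.0 = 80.0 mL/cmH2O.
τ = R × C = 24.0 × 0.08 L/cmH2O = 1.92 s.
Fraction remaining = e^(−Te/τ) = e^(−3.97/1.92) = 0.1265; trapped volume = 480.0 × 0.1265 = 60.72 mL.
Additional alveolar pressure from trapping ≈ V_trapped / C = 60.72 / 80.0 = 0.759 cmH2O.

0.8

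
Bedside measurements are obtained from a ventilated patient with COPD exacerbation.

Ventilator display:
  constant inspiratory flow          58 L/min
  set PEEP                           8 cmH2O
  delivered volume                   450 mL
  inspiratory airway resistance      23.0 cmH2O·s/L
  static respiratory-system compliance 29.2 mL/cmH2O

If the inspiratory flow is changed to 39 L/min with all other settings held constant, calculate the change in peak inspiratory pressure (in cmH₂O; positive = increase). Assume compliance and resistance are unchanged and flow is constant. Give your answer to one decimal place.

Flow: 58 L/min ÷ 60 = 0.9667 L/s.
New flow: 39 L/min ÷ 60 = 0.65 L/s.
PIP = Vt/C + R·V̇ + PEEP (constant-flow equation of motion).
Only the resistive term changes: ΔPIP = R × ΔV̇ = 23.0 × (0.65 − 0.9667) = 23.0 × -0.3167 = -7.284 cmH2O.

-7.3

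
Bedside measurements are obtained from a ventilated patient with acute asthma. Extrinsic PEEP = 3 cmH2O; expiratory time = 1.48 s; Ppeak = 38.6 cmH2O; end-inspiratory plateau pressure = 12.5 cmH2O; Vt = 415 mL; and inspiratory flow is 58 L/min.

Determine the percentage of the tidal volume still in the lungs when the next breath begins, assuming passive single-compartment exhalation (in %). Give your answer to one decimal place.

28.5

Flow: 58 L/min ÷ 60 = 0.9667 L/s.
R = (PIP − Pplat)/V̇ = (38.6 − 12.5) / 0.9667 = 26.1/0.9667 = 26.999 cmH2O·s/L.
C = Vt/(Pplat − PEEP) = 415.0 / (12.5 − 3) = 415.0/9.5 = 43.684 mL/cmH2O.
τ = R × C = 26.999 × 0.04368 L/cmH2O = 1.179 s.
Fraction remaining at end-expiration = e^(−Te/τ) = e^(−1.48/1.179) = 0.285 → 28.5%.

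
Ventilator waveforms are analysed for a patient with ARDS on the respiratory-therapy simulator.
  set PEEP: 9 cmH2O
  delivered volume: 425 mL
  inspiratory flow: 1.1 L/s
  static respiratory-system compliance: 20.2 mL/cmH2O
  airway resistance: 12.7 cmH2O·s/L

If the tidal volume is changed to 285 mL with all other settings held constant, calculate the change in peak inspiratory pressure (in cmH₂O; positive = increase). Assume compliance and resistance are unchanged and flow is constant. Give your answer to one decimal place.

PIP = Vt/C + R·V̇ + PEEP (constant-flow equation of motion).
Only the elastic term changes: ΔPIP = ΔVt / C = (285 − 425) / 20.2 = -6.931 cmH2O.

-6.9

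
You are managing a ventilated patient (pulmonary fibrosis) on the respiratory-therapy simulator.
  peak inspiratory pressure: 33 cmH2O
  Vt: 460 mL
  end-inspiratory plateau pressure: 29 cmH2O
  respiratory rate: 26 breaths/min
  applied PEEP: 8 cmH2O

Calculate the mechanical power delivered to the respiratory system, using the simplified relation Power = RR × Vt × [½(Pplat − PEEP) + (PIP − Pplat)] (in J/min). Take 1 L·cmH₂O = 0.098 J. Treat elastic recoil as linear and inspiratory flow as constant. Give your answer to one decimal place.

Per-breath work = Vt × [½(Pplat−PEEP) + (PIP−Pplat)] = 0.460 × [0.5×21.0 + 4.0] = 0.460 × 14.5 = 6.67 L·cmH2O.
Power = 26 × 6.67 = 173.42 L·cmH2O/min.
× 0.098 J/(L·cmH2O) → 16.995 J/min.

17.0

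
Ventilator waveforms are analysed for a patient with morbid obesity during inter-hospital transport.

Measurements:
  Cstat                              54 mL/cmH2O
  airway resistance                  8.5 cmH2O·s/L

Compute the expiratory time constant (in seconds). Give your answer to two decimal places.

τ = R × C = 8.5 × 54 mL/cmH2O = 8.5 × 0.054 L/cmH2O = 0.459 s.

0.46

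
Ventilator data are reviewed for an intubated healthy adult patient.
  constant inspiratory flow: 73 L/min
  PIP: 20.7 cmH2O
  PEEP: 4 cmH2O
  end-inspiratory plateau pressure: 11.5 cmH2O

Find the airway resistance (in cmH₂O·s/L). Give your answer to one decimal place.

7.6

Flow: 73 L/min ÷ 60 = 1.2167 L/s.
Raw = (PIP − Pplat) / flow = (20.7 − 11.5) / 1.2167 = 9.2 / 1.2167 = 7.561 cmH2O·s/L.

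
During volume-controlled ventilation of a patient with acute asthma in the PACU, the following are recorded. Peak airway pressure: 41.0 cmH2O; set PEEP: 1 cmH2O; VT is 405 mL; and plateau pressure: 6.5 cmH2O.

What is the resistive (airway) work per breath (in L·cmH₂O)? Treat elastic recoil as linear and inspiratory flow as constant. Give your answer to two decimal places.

With constant inspiratory flow the resistive pressure is constant at PIP − Pplat = 41.0 − 6.5 = 34.5 cmH2O, so resistive work = 34.5 × 0.405 = 13.973 L·cmH2O.

13.97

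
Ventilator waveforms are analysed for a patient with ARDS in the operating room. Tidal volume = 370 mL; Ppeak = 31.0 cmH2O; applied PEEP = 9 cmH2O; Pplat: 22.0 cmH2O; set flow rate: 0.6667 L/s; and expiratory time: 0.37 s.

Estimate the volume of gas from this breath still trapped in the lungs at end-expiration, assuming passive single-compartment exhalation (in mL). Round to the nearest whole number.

141

R = (PIP − Pplat)/V̇ = (31.0 − 22.0) / 0.6667 = 9.0/0.6667 = 13.499 cmH2O·s/L.
C = Vt/(Pplat − PEEP) = 370.0 / (22.0 − 9) = 370.0/13.0 = 28.462 mL/cmH2O.
τ = R × C = 13.499 × 0.02846 L/cmH2O = 0.3842 s.
Fraction remaining = e^(−Te/τ) = e^(−0.37/0.3842) = 0.3817.
Trapped volume = 370.0 × 0.3817 = 141.23 mL.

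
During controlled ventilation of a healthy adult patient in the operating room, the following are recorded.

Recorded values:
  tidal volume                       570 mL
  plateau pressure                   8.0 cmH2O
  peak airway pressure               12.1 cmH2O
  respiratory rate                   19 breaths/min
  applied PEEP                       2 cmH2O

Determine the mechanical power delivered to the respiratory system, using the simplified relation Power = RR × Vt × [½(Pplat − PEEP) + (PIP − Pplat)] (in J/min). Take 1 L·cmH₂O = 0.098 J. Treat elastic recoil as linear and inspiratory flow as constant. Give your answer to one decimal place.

7.5

Per-breath work = Vt × [½(Pplat−PEEP) + (PIP−Pplat)] = 0.570 × [0.5×6.0 + 4.1] = 0.570 × 7.1 = 4.047 L·cmH2O.
Power = 19 × 4.047 = 76.893 L·cmH2O/min.
× 0.098 J/(L·cmH2O) → 7.536 J/min.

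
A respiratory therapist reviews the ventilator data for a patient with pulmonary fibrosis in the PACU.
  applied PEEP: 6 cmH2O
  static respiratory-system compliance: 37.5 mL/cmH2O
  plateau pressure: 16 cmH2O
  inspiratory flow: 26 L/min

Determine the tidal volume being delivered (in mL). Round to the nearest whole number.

Vt = Cstat × (Pplat − PEEP) = 37.5 × (16 − 6) = 37.5 × 10.0 = 375.0 mL.

375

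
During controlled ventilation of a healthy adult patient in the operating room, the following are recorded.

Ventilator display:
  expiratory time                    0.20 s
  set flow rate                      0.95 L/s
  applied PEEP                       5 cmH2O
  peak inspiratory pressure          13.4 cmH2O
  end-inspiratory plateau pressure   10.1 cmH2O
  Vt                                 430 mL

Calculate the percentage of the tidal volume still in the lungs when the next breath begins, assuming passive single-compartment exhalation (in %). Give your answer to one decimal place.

50.5

R = (PIP − Pplat)/V̇ = (13.4 − 10.1) / 0.95 = 3.3/0.95 = 3.474 cmH2O·s/L.
C = Vt/(Pplat − PEEP) = 430.0 / (10.1 − 5) = 430.0/5.1 = 84.314 mL/cmH2O.
τ = R × C = 3.474 × 0.08431 L/cmH2O = 0.2929 s.
Fraction remaining at end-expiration = e^(−Te/τ) = e^(−0.20/0.2929) = 0.5052 → 50.52%.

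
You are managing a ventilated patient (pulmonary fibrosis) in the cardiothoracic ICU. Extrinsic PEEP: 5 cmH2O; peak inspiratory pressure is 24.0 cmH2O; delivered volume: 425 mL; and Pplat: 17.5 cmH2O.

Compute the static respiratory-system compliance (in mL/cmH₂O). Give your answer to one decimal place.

34.0

Cstat = Vt / (Pplat − PEEP) = 425 / (17.5 − 5) = 425 / 12.5 = 34.0 mL/cmH2O.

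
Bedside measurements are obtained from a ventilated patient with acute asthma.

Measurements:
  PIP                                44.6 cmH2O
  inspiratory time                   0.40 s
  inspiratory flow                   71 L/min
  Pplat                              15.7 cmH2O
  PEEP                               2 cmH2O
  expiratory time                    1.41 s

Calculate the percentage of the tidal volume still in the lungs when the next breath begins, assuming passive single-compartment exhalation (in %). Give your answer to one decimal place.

18.8

Flow: 71 L/min ÷ 60 = 1.1833 L/s.
Vt = flow × Ti = 1.1833 L/s × 0.40 s × 1000 mL/L = 473.32 mL.
R = (PIP − Pplat)/V̇ = (44.6 − 15.7) / 1.1833 = 28.9/1.1833 = 24.423 cmH2O·s/L.
C = Vt/(Pplat − PEEP) = 473.32 / (15.7 − 2) = 473.32/13.7 = 34.549 mL/cmH2O.
τ = R × C = 24.423 × 0.03455 L/cmH2O = 0.8438 s.
Fraction remaining at end-expiration = e^(−Te/τ) = e^(−1.41/0.8438) = 0.1881 → 18.81%.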